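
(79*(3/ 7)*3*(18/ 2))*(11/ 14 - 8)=-646299/ 98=-6594.89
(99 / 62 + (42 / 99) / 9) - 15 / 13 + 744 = 178217521 / 239382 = 744.49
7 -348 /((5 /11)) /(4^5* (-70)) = 628157 /89600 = 7.01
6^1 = 6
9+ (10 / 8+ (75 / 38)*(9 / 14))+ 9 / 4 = 7325 / 532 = 13.77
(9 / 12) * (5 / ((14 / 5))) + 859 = 48179 / 56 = 860.34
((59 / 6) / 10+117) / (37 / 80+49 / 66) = 311476 / 3181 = 97.92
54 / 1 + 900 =954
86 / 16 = 43 / 8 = 5.38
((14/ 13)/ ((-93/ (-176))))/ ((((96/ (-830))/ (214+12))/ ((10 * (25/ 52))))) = -902728750/ 47151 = -19145.48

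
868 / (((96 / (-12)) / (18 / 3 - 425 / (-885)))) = -248899 / 354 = -703.10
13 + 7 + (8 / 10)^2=516 / 25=20.64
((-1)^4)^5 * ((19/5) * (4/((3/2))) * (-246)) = -12464/5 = -2492.80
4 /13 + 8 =8.31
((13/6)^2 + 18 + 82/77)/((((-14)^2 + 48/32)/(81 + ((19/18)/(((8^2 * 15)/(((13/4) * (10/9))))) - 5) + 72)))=606384268691/34057013760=17.80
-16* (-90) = 1440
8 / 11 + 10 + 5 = 173 / 11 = 15.73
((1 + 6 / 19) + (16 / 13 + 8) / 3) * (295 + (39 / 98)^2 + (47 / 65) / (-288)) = 411254922823 / 317195424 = 1296.53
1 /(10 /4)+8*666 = 26642 /5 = 5328.40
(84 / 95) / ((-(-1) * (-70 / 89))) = -534 / 475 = -1.12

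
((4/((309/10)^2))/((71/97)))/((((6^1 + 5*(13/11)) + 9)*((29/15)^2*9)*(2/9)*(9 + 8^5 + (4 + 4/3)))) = 1600500/1432906149732019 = 0.00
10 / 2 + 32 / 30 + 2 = 8.07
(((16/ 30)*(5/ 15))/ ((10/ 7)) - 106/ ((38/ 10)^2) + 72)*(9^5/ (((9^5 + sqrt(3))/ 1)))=339771513917727/ 5244704865325 - 5754060423*sqrt(3)/ 5244704865325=64.78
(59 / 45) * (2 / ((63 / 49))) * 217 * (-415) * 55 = -10101725.06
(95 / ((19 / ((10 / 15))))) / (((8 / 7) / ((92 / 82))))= 805 / 246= 3.27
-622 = -622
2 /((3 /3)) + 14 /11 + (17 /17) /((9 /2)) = 346 /99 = 3.49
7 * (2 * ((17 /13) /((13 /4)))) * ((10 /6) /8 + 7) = 20587 /507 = 40.61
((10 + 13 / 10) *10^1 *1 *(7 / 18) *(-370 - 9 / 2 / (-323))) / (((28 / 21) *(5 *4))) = -189057701 / 310080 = -609.71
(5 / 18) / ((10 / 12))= 1 / 3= 0.33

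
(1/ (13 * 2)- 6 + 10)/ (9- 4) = 21/ 26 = 0.81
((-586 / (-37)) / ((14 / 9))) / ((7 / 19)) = 50103 / 1813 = 27.64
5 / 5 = 1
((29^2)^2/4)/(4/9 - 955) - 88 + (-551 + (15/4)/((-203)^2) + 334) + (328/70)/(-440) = -8678054868577/17701325950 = -490.25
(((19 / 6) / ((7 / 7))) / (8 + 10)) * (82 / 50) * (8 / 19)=82 / 675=0.12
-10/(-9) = 10/9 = 1.11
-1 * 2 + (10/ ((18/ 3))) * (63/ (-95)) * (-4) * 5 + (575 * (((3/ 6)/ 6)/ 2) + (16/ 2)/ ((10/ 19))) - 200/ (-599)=81393479/ 1365720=59.60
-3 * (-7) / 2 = 21 / 2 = 10.50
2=2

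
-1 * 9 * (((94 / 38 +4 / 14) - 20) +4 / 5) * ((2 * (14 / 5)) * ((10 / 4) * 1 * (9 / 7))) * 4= 7084584 / 665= 10653.51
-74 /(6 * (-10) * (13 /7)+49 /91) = 6734 /10091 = 0.67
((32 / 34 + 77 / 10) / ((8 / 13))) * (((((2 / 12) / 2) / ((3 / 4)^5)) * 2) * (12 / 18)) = 6.57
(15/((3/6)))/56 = 15/28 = 0.54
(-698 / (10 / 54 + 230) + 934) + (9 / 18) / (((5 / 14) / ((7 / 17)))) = 19684459 / 21131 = 931.54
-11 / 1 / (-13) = 11 / 13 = 0.85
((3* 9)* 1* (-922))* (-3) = 74682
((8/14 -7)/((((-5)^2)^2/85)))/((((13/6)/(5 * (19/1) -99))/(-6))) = -9.68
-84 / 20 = -21 / 5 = -4.20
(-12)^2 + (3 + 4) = 151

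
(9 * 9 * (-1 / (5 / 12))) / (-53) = 972 / 265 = 3.67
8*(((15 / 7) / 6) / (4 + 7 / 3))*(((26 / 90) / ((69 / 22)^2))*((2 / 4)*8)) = 100672 / 1899639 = 0.05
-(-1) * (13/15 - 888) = -13307/15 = -887.13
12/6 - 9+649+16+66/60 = 6591/10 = 659.10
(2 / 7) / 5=2 / 35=0.06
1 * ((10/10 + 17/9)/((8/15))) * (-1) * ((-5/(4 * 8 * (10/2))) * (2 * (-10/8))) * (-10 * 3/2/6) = 1625/1536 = 1.06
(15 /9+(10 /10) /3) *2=4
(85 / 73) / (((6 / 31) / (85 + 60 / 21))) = 528.55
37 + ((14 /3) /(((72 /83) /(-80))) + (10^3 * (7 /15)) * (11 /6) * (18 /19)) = 214001 /513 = 417.16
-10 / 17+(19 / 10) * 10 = 313 / 17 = 18.41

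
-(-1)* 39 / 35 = 39 / 35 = 1.11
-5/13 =-0.38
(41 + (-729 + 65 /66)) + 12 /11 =-685.92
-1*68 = -68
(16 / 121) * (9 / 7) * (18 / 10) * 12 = 15552 / 4235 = 3.67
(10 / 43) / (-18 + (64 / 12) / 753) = -0.01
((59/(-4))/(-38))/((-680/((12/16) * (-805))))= 28497/82688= 0.34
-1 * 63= -63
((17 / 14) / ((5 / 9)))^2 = 23409 / 4900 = 4.78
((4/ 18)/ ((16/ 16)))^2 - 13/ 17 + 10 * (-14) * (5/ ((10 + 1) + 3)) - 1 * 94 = -144.72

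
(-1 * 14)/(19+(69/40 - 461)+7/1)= 560/17331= 0.03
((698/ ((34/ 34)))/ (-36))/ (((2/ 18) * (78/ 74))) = -12913/ 78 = -165.55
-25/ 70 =-5/ 14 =-0.36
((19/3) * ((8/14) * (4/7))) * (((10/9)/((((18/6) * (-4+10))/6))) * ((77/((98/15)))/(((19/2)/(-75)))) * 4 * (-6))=1760000/1029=1710.40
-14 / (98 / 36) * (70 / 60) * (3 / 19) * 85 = -1530 / 19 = -80.53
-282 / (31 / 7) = -1974 / 31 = -63.68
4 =4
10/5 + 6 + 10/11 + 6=164/11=14.91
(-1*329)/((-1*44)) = 329/44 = 7.48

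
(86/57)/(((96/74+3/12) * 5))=12728/65265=0.20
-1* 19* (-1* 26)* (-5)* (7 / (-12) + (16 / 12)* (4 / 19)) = 1495 / 2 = 747.50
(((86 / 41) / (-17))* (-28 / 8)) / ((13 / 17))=301 / 533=0.56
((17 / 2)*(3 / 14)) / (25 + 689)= 0.00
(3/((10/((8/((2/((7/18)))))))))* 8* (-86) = -321.07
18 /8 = 9 /4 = 2.25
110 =110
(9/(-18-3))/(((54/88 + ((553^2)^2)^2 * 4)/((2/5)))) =-264/53874315168262220997664705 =-0.00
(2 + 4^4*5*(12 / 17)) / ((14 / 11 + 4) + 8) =84667 / 1241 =68.22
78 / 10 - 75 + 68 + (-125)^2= 78129 / 5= 15625.80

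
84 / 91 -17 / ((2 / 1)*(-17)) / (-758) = 0.92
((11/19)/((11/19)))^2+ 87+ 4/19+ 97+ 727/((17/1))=73636/323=227.98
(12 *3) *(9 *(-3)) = -972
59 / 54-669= -667.91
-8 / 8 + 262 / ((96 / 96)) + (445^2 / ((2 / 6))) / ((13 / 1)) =597468 / 13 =45959.08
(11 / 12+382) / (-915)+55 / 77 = 4547 / 15372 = 0.30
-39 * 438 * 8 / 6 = -22776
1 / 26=0.04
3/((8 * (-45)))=-1/120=-0.01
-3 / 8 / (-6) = 1 / 16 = 0.06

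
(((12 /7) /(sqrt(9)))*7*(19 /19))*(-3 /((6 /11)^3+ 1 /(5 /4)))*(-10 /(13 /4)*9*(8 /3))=19166400 /20813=920.89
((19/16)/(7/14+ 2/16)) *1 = 19/10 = 1.90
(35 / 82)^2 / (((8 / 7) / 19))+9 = 647053 / 53792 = 12.03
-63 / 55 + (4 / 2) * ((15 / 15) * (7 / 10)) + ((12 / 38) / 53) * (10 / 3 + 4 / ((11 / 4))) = 15678 / 55385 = 0.28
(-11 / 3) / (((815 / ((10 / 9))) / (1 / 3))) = -22 / 13203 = -0.00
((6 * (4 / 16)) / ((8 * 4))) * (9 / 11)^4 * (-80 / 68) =-98415 / 3982352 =-0.02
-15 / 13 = -1.15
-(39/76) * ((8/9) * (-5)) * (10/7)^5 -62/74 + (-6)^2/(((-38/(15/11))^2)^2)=181284577655677381/14238305749748388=12.73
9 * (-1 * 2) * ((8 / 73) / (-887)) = 144 / 64751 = 0.00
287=287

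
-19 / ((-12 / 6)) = 19 / 2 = 9.50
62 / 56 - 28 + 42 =423 / 28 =15.11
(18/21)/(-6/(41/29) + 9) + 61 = 27837/455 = 61.18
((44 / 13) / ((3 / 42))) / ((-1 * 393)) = -616 / 5109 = -0.12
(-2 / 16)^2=1 / 64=0.02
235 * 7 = 1645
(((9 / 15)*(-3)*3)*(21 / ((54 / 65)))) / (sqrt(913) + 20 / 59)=53690 / 1059251-316771*sqrt(913) / 2118502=-4.47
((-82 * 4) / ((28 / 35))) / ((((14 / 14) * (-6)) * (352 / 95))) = 19475 / 1056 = 18.44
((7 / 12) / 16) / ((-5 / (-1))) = 7 / 960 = 0.01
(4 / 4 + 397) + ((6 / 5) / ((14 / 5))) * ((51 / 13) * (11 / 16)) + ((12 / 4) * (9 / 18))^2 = 584447 / 1456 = 401.41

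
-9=-9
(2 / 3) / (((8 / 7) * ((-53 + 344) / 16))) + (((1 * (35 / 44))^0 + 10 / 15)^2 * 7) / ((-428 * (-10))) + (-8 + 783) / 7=193113247 / 1743672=110.75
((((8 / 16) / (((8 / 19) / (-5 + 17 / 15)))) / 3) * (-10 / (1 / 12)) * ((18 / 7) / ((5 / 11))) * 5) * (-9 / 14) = -3339.73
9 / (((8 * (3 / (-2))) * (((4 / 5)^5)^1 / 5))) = -46875 / 4096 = -11.44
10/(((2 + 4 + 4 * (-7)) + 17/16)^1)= -0.48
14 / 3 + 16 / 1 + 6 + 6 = 98 / 3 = 32.67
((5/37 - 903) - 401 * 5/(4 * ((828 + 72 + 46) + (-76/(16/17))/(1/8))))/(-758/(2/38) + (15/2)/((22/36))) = 0.06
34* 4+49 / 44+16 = 6737 / 44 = 153.11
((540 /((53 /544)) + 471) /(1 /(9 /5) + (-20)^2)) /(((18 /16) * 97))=2549784 /18533305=0.14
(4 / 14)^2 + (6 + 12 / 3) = 10.08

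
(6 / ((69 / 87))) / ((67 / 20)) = 3480 / 1541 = 2.26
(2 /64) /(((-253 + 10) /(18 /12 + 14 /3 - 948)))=5651 /46656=0.12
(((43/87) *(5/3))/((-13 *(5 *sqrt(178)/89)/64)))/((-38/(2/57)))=1376 *sqrt(178)/3674619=0.00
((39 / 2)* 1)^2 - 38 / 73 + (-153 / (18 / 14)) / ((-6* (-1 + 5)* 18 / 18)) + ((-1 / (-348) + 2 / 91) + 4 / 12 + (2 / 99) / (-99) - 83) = 4562421226915 / 15105065976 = 302.05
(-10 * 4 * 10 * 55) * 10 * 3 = -660000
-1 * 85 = -85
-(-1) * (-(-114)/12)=19/2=9.50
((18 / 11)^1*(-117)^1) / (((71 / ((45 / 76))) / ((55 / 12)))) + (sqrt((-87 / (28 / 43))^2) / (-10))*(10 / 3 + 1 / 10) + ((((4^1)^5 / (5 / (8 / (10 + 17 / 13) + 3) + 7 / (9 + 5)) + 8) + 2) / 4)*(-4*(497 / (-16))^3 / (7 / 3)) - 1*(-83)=1411370368411408569 / 194843084800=7243625.66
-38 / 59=-0.64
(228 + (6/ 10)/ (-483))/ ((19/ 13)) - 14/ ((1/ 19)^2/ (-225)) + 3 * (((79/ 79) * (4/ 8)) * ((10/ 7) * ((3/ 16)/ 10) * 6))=278321583107/ 244720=1137306.24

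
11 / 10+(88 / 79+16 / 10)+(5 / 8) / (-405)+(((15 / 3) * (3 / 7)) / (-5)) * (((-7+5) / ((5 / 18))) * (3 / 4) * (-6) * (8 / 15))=-32191237 / 8958600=-3.59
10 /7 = 1.43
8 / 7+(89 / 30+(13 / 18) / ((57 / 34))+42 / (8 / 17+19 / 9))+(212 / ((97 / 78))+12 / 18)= 52820362373 / 275178330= 191.95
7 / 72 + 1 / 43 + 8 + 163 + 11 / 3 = 541141 / 3096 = 174.79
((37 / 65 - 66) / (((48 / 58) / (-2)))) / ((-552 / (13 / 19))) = -0.20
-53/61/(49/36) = -1908/2989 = -0.64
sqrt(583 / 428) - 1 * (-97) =sqrt(62381) / 214+97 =98.17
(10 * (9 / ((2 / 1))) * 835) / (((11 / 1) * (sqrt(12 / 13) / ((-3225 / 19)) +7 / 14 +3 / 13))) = 4200885000 * sqrt(39) / 724533403 +3386963531250 / 724533403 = 4710.89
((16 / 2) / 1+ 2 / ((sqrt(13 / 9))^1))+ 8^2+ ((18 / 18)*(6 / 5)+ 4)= 6*sqrt(13) / 13+ 386 / 5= 78.86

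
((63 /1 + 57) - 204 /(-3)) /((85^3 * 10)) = 94 /3070625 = 0.00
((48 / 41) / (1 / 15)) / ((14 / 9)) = 3240 / 287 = 11.29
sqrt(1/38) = sqrt(38)/38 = 0.16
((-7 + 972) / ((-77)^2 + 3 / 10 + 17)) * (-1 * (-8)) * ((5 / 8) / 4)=24125 / 118926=0.20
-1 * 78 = -78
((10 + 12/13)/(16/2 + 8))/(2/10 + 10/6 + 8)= 1065/15392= 0.07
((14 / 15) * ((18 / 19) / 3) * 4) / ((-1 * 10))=-56 / 475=-0.12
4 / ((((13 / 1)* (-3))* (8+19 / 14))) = -0.01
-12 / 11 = -1.09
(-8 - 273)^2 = 78961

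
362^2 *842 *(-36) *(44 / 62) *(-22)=1922547572352 / 31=62017663624.26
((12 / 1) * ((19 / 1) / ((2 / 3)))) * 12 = 4104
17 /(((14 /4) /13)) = 442 /7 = 63.14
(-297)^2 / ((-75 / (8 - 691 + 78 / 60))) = 200440251 / 250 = 801761.00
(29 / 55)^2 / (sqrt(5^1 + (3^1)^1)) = 841 * sqrt(2) / 12100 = 0.10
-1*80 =-80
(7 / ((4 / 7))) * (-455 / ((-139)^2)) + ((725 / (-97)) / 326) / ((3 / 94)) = -1.01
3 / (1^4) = 3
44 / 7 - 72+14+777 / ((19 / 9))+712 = 136769 / 133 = 1028.34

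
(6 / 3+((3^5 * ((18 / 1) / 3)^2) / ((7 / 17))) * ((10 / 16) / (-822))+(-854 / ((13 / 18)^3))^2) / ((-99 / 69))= -198958878985140991 / 55546917972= -3581816.71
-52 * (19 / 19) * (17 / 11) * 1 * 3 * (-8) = 21216 / 11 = 1928.73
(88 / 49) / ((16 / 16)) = 88 / 49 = 1.80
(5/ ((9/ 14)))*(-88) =-6160/ 9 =-684.44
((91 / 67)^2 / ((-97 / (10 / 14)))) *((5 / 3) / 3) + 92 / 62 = 179352437 / 121485807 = 1.48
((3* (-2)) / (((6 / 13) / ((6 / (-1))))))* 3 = 234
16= 16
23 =23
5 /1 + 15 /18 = 35 /6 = 5.83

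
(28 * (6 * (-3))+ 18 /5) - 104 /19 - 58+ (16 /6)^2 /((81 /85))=-38534272 /69255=-556.41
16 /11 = 1.45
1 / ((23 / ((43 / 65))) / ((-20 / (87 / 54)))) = -3096 / 8671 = -0.36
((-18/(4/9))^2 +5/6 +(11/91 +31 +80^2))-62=8747143/1092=8010.20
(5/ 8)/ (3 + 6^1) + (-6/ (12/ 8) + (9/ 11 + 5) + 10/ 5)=3079/ 792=3.89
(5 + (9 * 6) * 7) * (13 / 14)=4979 / 14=355.64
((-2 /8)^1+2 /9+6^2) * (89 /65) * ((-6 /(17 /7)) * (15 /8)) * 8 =-806785 /442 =-1825.31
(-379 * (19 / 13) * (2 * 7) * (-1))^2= 10163462596 / 169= 60138831.93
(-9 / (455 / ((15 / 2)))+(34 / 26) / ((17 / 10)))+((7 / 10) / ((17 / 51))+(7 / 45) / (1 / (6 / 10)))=19207 / 6825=2.81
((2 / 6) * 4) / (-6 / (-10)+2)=20 / 39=0.51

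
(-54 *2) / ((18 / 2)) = -12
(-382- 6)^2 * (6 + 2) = 1204352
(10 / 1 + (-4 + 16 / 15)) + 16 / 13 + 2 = 2008 / 195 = 10.30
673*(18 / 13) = 12114 / 13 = 931.85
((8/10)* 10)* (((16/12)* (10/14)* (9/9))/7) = 160/147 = 1.09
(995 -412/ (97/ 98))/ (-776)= -56139/ 75272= -0.75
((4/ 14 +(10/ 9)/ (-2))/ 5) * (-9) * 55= 187/ 7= 26.71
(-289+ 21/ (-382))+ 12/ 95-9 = -10811831/ 36290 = -297.93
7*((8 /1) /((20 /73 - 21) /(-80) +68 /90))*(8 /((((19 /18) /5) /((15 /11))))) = 31788288000 /11145761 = 2852.05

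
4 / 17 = 0.24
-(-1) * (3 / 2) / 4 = 3 / 8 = 0.38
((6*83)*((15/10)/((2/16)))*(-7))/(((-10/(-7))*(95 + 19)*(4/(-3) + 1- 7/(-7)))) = -36603/95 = -385.29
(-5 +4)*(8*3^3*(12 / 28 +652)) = -986472 / 7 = -140924.57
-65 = -65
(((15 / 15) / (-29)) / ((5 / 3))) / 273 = -0.00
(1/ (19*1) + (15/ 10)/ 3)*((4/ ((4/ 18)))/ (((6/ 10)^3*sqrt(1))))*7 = 6125/ 19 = 322.37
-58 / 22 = -29 / 11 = -2.64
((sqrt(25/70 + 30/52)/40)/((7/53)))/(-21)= -53 * sqrt(7735)/535080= -0.01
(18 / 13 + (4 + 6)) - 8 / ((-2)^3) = 161 / 13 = 12.38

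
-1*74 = -74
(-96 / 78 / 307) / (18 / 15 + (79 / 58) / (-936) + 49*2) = -334080 / 8266421071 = -0.00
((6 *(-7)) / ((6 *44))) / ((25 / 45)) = -63 / 220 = -0.29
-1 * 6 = -6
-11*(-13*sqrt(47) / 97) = 143*sqrt(47) / 97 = 10.11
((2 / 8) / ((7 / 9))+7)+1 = 233 / 28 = 8.32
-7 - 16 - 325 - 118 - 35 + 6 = -495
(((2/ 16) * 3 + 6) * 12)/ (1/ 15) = 2295/ 2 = 1147.50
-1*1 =-1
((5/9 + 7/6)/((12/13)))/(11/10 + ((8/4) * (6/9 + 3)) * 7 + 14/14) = 2015/57708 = 0.03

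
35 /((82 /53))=1855 /82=22.62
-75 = -75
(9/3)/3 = 1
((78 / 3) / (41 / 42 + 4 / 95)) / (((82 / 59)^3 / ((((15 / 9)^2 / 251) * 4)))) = 88775072750 / 210859595319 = 0.42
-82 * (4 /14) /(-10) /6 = 41 /105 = 0.39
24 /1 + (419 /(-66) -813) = -52493 /66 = -795.35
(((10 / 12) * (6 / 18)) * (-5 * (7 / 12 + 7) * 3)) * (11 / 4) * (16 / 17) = -25025 / 306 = -81.78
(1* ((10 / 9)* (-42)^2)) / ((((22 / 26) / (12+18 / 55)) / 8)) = 27640704 / 121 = 228435.57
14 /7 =2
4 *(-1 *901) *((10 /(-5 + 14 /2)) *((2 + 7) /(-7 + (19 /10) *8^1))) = -810900 /41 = -19778.05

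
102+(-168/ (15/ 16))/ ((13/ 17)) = -8602/ 65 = -132.34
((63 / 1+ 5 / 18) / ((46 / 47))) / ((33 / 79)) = 4229107 / 27324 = 154.78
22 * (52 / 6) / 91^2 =44 / 1911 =0.02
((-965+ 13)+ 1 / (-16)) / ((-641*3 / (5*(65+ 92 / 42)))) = 107468815 / 646128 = 166.33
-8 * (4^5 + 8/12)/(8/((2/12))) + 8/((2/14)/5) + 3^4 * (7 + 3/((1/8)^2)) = 146054/9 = 16228.22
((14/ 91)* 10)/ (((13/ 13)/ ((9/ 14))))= 90/ 91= 0.99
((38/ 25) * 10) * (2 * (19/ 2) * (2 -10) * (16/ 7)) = -184832/ 35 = -5280.91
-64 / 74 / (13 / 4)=-128 / 481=-0.27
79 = 79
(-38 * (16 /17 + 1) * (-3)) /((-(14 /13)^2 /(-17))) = 317889 /98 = 3243.77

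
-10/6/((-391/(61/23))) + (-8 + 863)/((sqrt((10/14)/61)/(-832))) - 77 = -142272 *sqrt(2135) - 2077078/26979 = -6573905.59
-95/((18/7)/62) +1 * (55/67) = -2289.73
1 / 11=0.09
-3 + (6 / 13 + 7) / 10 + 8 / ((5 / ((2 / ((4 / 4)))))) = 123 / 130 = 0.95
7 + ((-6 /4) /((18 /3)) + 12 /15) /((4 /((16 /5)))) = 186 /25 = 7.44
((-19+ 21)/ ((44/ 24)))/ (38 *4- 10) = 6/ 781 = 0.01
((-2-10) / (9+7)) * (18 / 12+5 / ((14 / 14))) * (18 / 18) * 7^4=-93639 / 8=-11704.88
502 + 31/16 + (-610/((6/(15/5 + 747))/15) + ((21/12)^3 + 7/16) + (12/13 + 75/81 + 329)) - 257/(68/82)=-436581742879/381888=-1143219.33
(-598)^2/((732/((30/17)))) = 894010/1037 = 862.11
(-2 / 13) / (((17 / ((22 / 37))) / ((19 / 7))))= -836 / 57239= -0.01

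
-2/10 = -1/5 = -0.20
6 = 6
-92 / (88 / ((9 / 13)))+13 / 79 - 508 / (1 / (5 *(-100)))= 5738863365 / 22594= 253999.44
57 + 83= 140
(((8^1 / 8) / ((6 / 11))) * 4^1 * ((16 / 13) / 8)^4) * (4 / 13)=1408 / 1113879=0.00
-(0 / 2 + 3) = -3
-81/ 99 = -9/ 11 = -0.82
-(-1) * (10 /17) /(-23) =-10 /391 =-0.03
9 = 9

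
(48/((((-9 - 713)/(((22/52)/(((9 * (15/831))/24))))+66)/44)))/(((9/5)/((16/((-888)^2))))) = 5362720/12264656067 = 0.00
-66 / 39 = -22 / 13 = -1.69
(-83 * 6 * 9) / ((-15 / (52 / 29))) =535.78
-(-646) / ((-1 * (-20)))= 323 / 10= 32.30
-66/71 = -0.93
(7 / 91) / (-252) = -1 / 3276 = -0.00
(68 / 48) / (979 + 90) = 17 / 12828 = 0.00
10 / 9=1.11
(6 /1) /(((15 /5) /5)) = 10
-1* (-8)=8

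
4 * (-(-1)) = 4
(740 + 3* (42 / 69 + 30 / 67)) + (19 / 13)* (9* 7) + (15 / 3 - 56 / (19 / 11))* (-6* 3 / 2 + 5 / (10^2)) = 8226603367 / 7612540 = 1080.66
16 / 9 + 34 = 35.78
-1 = -1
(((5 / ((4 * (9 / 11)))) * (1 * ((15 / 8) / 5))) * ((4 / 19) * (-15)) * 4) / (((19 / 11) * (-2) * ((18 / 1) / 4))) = 3025 / 6498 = 0.47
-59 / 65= -0.91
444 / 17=26.12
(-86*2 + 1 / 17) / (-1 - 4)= 2923 / 85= 34.39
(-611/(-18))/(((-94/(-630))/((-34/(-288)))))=7735/288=26.86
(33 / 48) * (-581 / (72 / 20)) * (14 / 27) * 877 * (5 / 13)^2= -4904293625 / 657072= -7463.86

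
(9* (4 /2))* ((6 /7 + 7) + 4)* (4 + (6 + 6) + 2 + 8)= 5549.14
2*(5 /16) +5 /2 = 25 /8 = 3.12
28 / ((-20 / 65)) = -91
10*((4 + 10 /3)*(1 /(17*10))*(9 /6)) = 11 /17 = 0.65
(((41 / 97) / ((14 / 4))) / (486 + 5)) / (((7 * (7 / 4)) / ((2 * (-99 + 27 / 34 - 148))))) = -2745688 / 277713037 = -0.01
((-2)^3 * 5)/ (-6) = 20/ 3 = 6.67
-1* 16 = -16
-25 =-25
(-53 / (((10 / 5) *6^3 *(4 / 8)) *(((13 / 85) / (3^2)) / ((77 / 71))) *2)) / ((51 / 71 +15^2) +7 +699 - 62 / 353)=-17492915 / 2081240928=-0.01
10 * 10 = 100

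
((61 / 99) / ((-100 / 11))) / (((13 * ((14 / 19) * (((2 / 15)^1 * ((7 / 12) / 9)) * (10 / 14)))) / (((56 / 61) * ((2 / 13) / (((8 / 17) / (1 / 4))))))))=-2907 / 33800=-0.09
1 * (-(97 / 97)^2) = -1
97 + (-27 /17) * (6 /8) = 6515 /68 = 95.81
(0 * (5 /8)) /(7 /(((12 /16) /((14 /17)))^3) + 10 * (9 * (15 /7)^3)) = 0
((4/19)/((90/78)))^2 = 2704/81225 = 0.03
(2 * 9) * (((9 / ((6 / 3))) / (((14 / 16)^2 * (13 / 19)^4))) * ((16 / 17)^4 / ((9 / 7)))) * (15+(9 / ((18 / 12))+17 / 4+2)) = 134055094910976 / 16698102967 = 8028.16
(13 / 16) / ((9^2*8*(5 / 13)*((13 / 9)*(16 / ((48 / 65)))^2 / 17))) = 17 / 208000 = 0.00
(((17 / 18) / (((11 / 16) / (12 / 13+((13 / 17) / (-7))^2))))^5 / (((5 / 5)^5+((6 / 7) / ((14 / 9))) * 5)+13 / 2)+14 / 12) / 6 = 87579459017094942728562114462383 / 348553115783106906845835345623940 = 0.25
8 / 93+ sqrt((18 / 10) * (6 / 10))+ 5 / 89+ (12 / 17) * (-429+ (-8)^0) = -42490663 / 140709+ 3 * sqrt(3) / 5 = -300.94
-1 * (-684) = 684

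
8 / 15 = 0.53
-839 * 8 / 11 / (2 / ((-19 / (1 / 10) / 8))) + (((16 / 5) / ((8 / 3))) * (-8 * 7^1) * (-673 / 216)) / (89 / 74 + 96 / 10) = 410699639 / 56529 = 7265.29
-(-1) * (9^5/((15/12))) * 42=9920232/5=1984046.40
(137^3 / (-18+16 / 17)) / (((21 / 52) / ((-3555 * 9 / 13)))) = 186479662266 / 203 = 918619025.94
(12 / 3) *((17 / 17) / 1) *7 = 28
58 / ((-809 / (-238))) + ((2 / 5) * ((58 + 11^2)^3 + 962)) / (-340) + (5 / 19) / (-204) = -31041093503 / 4611300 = -6731.53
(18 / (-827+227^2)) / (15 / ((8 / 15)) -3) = 24 / 1698517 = 0.00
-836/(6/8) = -3344/3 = -1114.67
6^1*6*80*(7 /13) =20160 /13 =1550.77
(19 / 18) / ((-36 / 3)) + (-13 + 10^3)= 213173 / 216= 986.91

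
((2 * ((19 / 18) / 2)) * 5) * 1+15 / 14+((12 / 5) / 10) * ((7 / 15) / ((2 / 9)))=53969 / 7875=6.85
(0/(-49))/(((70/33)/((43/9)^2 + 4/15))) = 0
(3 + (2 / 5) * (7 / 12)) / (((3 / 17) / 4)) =3298 / 45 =73.29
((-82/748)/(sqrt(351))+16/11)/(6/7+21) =112/1683 - 287 * sqrt(39)/6694974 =0.07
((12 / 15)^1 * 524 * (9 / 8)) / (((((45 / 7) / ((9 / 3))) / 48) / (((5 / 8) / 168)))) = 393 / 10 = 39.30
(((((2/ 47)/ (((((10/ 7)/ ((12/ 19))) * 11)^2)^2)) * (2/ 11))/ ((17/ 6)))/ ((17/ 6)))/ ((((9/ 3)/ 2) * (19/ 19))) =298722816/ 178177781675183125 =0.00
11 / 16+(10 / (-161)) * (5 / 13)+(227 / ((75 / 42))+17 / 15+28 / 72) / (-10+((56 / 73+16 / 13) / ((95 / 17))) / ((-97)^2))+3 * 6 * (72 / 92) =12056278449230653 / 6391508416478640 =1.89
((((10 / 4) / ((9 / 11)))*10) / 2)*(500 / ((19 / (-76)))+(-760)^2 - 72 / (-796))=8793890.27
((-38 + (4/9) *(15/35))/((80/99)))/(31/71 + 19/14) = -930171/35660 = -26.08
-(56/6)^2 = -784/9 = -87.11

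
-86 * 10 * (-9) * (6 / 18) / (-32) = -645 / 8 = -80.62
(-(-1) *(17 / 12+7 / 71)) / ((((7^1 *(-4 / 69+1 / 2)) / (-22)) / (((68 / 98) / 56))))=-0.13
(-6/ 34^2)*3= -9/ 578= -0.02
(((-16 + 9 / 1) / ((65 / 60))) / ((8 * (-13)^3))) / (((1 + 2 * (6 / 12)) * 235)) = 21 / 26847340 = 0.00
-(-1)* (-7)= -7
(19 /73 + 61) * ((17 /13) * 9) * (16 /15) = 280704 /365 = 769.05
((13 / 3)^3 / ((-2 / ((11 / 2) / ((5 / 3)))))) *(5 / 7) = -24167 / 252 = -95.90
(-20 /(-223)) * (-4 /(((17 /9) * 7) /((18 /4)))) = -3240 /26537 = -0.12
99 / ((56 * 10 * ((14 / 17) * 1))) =1683 / 7840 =0.21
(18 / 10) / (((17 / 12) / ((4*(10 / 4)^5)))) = 16875 / 34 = 496.32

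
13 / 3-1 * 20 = -47 / 3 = -15.67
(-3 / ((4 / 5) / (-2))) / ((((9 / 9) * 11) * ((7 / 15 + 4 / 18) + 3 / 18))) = 675 / 847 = 0.80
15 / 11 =1.36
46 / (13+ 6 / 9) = 138 / 41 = 3.37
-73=-73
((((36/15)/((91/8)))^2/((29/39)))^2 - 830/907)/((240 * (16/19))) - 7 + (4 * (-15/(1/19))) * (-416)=176138851801691336992691/371418381843600000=474233.00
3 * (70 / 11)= 210 / 11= 19.09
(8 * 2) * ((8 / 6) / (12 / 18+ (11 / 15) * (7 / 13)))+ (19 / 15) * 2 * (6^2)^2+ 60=3481012 / 1035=3363.30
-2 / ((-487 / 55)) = 110 / 487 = 0.23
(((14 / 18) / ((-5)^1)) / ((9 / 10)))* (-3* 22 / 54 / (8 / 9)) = 77 / 324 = 0.24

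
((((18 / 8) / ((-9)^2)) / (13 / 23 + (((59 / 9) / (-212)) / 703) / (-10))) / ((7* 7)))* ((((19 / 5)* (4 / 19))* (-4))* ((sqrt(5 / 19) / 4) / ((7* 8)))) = -45103* sqrt(95) / 59810102611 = -0.00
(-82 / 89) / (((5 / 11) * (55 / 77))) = -6314 / 2225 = -2.84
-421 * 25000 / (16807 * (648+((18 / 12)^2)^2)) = -168400000 / 175616343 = -0.96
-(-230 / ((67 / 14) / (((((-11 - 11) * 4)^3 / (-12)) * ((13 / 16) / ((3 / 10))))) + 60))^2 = -19867102523107840000 / 1352015940725413209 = -14.69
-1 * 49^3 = -117649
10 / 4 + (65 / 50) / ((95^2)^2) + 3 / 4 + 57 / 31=256976722681 / 50499387500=5.09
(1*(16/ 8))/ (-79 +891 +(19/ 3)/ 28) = 168/ 68227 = 0.00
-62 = -62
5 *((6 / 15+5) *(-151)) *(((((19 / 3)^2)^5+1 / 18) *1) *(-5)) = 9257910054233065 / 4374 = 2116577515828.32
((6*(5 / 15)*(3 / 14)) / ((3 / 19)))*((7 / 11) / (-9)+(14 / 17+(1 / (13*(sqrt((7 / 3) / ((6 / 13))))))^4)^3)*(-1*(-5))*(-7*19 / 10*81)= -10198926280253222617289440122767529 / 1430006549519844429016845968006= -7132.08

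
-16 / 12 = -4 / 3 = -1.33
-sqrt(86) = -9.27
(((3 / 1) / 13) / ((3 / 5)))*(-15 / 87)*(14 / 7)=-50 / 377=-0.13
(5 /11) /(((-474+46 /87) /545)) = -237075 /453112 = -0.52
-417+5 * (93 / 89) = -36648 / 89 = -411.78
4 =4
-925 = -925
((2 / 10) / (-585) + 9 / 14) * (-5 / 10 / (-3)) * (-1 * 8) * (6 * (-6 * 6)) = 420976 / 2275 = 185.04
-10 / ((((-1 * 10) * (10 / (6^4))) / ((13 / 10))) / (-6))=-25272 / 25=-1010.88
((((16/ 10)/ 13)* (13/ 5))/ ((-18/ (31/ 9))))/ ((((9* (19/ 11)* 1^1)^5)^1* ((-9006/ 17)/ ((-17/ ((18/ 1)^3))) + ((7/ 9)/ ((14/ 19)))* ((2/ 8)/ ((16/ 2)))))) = -33579192064/ 90477877724527275540675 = -0.00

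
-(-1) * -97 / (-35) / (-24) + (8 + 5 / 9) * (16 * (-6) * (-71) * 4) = 195937183 / 840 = 233258.55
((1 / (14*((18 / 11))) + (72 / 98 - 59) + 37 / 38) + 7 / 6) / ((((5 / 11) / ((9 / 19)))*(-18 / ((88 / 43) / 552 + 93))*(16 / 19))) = 2852665078901 / 7955357760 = 358.58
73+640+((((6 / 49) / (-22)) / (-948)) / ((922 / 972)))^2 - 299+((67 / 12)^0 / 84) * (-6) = 637997474653260019 / 1541322630741124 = 413.93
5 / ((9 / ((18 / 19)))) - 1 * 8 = -142 / 19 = -7.47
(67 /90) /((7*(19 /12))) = 134 /1995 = 0.07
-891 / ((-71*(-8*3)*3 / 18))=-3.14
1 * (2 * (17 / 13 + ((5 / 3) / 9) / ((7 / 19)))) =8896 / 2457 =3.62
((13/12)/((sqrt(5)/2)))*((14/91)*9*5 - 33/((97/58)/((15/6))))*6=-10695*sqrt(5)/97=-246.54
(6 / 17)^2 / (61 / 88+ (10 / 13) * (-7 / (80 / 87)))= -20592 / 853417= -0.02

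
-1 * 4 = -4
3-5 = -2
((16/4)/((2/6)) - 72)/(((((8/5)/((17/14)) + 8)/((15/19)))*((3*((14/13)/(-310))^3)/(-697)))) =-12117607017546875/430122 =-28172488311.56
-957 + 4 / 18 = -8611 / 9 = -956.78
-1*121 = -121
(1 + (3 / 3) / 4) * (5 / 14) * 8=25 / 7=3.57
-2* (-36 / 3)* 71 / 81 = 21.04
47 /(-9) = -47 /9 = -5.22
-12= -12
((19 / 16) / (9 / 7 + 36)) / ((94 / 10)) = 665 / 196272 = 0.00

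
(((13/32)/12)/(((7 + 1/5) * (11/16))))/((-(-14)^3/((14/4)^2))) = 65/2128896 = 0.00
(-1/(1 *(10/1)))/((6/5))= -1/12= -0.08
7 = 7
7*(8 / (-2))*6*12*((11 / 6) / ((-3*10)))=123.20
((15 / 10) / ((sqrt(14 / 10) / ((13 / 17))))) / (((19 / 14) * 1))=39 * sqrt(35) / 323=0.71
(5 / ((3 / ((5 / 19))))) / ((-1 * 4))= -25 / 228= -0.11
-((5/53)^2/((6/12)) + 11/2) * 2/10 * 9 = -278991/28090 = -9.93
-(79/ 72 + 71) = -5191/ 72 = -72.10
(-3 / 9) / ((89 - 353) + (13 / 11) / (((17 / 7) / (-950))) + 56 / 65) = 12155 / 26453094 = 0.00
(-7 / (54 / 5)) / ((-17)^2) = -35 / 15606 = -0.00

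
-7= -7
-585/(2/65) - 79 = -19091.50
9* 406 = 3654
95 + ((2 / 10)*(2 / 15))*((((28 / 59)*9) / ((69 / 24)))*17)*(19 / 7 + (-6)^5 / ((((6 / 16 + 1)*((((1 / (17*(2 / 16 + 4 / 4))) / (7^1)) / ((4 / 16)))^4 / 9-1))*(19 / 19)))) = 17258287015207025789489 / 4418886998931465775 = 3905.57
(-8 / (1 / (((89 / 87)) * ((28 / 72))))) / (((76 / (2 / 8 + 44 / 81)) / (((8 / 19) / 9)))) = -320222 / 206061327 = -0.00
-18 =-18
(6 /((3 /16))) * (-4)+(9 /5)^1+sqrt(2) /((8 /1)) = -631 /5+sqrt(2) /8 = -126.02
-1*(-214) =214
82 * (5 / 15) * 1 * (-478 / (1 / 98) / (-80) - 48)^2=4738944041 / 600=7898240.07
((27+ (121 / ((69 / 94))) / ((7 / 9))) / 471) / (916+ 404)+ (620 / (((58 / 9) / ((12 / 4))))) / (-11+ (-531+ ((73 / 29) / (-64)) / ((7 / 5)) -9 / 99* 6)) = -458416755271789 / 862393589229480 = -0.53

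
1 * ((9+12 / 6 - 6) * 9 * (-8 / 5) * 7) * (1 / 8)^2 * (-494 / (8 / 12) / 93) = 15561 / 248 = 62.75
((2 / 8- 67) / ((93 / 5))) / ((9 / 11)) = -4895 / 1116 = -4.39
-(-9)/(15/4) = 12/5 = 2.40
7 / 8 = 0.88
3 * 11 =33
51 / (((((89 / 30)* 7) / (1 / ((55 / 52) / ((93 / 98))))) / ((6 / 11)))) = 1.20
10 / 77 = 0.13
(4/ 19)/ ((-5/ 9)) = -36/ 95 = -0.38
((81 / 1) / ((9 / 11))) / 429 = 3 / 13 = 0.23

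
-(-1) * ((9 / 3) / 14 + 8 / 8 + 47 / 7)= 111 / 14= 7.93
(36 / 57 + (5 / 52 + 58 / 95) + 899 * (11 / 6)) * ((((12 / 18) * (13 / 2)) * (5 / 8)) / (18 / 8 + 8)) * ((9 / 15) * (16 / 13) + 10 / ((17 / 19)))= 160925799529 / 30988620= 5193.06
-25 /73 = -0.34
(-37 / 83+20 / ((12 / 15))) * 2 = 4076 / 83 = 49.11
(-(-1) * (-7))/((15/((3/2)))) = -7/10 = -0.70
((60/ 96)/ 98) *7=5/ 112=0.04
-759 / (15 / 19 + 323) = -14421 / 6152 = -2.34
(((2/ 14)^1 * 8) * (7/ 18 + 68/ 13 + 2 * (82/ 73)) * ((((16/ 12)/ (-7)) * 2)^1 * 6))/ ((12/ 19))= -40848784/ 1255527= -32.54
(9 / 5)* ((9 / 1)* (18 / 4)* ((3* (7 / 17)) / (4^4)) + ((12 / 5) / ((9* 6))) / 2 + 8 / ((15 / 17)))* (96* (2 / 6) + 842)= 1589142197 / 108800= 14606.09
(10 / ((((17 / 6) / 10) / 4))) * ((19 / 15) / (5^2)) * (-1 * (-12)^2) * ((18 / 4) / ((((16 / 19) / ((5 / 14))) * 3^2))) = -25992 / 119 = -218.42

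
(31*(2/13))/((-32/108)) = -837/52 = -16.10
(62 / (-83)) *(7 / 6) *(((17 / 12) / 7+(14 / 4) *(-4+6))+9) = -42191 / 2988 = -14.12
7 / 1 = 7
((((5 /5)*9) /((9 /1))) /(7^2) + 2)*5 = 495 /49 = 10.10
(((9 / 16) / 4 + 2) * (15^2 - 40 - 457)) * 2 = -1164.50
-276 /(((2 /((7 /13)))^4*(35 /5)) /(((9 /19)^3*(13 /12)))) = -5751081 /241107568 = -0.02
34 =34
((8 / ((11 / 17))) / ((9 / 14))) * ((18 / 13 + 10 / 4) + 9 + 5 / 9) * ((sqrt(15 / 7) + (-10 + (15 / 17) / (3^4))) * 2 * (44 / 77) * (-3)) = 922868800 / 104247 - 3421760 * sqrt(105) / 27027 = 7555.40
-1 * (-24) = 24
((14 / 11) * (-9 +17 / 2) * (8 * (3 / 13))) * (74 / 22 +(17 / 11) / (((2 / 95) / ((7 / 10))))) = -9198 / 143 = -64.32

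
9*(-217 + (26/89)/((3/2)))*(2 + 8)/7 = -1736610/623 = -2787.50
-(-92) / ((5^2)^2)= 92 / 625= 0.15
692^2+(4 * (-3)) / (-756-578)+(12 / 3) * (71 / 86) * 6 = 13734866926 / 28681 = 478883.82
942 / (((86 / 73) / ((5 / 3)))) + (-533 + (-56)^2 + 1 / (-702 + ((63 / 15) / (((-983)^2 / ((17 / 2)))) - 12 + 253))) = 753867995685052 / 191547453119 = 3935.67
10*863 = 8630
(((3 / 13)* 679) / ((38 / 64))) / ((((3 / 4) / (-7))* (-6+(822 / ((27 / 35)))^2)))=-24639552 / 11358000329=-0.00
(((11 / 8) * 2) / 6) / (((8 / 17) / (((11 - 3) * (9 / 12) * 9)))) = 1683 / 32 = 52.59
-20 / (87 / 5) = -100 / 87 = -1.15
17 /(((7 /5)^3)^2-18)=-265625 /163601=-1.62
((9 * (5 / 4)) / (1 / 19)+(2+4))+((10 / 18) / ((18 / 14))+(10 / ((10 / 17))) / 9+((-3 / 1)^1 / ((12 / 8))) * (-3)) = 73895 / 324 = 228.07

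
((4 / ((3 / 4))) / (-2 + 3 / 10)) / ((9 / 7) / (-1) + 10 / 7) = -1120 / 51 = -21.96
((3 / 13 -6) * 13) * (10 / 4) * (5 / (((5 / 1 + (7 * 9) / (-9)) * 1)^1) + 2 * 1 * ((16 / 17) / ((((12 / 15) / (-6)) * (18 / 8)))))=111875 / 68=1645.22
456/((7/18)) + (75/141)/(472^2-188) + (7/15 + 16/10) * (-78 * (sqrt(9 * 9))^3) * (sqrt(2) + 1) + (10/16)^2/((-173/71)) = -587574 * sqrt(2)/5-117919959398571123/1013559722560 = -282533.41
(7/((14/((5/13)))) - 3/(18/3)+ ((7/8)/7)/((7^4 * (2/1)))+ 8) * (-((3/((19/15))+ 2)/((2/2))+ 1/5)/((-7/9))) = 1071810027/23721880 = 45.18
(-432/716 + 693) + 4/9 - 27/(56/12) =687.06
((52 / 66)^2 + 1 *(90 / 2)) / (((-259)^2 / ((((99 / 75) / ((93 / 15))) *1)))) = 49681 / 343119315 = 0.00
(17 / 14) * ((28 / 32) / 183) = 0.01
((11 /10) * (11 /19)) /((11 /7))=77 /190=0.41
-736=-736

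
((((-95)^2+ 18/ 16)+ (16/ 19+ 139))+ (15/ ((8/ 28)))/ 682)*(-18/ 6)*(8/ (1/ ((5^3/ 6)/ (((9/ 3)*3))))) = -509224.67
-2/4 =-1/2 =-0.50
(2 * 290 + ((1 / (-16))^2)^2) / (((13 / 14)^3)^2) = 4471942138769 / 4942652416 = 904.77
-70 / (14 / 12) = -60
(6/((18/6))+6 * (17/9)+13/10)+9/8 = 1891/120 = 15.76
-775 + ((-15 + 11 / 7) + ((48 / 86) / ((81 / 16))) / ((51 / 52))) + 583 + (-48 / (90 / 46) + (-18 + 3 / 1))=-507422417 / 2072385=-244.85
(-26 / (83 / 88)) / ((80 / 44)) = -6292 / 415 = -15.16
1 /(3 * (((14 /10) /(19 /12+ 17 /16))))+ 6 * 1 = 6683 /1008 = 6.63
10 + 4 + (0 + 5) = 19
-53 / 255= -0.21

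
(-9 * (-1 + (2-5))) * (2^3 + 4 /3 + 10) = 696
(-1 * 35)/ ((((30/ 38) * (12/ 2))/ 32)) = -2128/ 9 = -236.44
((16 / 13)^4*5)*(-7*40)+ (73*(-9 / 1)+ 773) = -88437324 / 28561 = -3096.44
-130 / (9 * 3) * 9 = -130 / 3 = -43.33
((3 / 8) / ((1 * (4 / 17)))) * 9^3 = 37179 / 32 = 1161.84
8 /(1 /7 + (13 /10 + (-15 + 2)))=-560 /809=-0.69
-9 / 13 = -0.69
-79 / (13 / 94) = -7426 / 13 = -571.23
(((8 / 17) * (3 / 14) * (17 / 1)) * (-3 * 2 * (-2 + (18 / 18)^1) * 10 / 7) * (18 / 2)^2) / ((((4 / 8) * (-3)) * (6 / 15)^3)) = -607500 / 49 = -12397.96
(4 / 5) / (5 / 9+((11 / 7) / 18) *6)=63 / 85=0.74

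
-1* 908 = -908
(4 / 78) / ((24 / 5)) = 5 / 468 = 0.01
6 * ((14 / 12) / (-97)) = -7 / 97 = -0.07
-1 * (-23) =23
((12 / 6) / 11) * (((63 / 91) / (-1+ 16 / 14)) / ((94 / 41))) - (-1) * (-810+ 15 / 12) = -21732103 / 26884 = -808.37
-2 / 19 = -0.11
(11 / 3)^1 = 11 / 3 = 3.67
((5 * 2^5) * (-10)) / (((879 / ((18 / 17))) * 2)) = -4800 / 4981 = -0.96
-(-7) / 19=7 / 19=0.37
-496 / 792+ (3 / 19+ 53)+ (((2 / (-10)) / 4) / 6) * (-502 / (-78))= 5703309 / 108680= 52.48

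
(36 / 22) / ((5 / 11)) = 18 / 5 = 3.60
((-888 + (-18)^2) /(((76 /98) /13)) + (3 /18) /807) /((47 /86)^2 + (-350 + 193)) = 3216475317682 /53311139037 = 60.33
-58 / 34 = -29 / 17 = -1.71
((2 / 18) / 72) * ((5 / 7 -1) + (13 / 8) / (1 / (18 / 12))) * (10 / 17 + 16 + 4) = 6025 / 88128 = 0.07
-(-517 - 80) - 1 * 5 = 592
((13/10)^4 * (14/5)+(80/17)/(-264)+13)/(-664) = -294234047/9312600000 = -0.03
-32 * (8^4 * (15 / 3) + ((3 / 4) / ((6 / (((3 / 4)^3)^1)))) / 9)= -655360.19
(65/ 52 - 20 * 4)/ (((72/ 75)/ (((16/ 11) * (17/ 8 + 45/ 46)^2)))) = -855857625/ 744832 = -1149.06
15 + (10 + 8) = 33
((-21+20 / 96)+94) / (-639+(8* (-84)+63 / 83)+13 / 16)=-0.06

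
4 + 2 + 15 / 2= 13.50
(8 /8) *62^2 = 3844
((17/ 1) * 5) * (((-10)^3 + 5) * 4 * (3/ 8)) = -253725/ 2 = -126862.50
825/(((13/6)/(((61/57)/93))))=33550/7657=4.38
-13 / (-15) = 13 / 15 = 0.87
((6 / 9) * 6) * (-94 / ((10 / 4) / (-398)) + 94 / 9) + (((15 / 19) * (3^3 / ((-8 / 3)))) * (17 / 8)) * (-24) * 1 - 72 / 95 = 412505929 / 6840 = 60307.88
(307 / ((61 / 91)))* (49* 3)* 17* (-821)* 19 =-1089037368237 / 61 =-17853071610.44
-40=-40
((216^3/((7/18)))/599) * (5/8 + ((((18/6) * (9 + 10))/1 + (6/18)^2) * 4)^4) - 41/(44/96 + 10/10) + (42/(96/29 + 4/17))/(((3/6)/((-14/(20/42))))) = 215892521744155571505/1832341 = 117823331871172.22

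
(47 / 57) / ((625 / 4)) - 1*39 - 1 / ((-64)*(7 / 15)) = -38.96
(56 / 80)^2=49 / 100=0.49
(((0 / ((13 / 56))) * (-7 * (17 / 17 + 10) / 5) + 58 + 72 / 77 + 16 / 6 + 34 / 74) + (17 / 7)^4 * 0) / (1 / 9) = 1591311 / 2849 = 558.55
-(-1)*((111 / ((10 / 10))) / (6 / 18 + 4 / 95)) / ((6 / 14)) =689.86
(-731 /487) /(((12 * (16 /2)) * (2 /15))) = -3655 /31168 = -0.12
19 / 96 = 0.20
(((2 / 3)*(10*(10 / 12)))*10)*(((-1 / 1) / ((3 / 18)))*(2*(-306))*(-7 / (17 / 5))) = -420000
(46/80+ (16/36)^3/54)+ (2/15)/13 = 6006833/10235160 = 0.59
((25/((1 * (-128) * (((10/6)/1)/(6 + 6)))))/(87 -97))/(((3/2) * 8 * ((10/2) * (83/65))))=0.00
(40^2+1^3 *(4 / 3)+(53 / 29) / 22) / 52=3065111 / 99528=30.80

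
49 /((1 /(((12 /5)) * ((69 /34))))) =20286 /85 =238.66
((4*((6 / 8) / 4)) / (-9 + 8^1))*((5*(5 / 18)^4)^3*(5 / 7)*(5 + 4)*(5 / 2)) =-762939453125 / 2399353976291328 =-0.00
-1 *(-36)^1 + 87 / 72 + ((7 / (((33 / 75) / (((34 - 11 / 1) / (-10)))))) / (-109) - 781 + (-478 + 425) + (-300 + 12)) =-1084.46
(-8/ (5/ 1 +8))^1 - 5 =-5.62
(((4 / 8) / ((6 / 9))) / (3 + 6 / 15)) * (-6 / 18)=-5 / 68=-0.07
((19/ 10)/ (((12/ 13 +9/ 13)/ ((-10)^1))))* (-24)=1976/ 7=282.29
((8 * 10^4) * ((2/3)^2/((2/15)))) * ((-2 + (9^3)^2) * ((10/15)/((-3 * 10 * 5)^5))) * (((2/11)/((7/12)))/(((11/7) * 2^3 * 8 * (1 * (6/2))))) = -1062878/826959375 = -0.00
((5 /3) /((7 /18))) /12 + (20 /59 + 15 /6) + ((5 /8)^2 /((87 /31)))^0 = 1733 /413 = 4.20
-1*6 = -6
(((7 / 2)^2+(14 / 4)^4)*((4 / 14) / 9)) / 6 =371 / 432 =0.86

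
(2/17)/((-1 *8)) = -0.01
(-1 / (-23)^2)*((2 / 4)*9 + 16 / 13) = -149 / 13754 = -0.01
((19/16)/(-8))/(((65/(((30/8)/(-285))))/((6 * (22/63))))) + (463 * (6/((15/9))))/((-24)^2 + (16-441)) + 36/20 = 338713853/26382720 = 12.84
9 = 9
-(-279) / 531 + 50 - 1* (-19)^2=-18318 / 59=-310.47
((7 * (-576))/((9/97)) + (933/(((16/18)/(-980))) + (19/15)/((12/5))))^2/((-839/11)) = -16385456073336779/1087344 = -15069247702.05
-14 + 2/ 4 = -13.50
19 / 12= 1.58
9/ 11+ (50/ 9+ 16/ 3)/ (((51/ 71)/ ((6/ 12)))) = 42400/ 5049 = 8.40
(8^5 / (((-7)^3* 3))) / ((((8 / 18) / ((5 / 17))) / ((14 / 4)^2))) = -30720 / 119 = -258.15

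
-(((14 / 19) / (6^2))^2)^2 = -0.00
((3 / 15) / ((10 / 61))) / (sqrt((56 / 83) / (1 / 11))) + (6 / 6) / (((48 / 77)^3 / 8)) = 61 * sqrt(12782) / 15400 + 456533 / 13824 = 33.47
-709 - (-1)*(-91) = -800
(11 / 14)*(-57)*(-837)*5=2623995 / 14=187428.21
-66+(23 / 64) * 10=-1997 / 32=-62.41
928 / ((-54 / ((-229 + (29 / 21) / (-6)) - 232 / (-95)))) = 3897.39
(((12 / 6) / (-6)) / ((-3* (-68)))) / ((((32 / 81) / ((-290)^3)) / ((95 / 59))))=2606574375 / 16048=162423.63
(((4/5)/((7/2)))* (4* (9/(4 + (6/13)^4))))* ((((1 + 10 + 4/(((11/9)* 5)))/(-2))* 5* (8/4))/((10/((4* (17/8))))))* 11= -5602125906/5054875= -1108.26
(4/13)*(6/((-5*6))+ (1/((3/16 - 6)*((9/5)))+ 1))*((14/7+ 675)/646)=3991592/17572815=0.23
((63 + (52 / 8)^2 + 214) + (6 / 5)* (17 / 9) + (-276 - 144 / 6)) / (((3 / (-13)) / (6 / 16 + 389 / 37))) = -54091609 / 53280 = -1015.23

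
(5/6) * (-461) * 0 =0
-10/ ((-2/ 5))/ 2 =25/ 2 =12.50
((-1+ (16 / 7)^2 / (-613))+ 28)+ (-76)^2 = 174304455 / 30037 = 5802.99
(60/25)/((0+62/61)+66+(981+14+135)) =366/182545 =0.00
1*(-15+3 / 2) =-27 / 2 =-13.50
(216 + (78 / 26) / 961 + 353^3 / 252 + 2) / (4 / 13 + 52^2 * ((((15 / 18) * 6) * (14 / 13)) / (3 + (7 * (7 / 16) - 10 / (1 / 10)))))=-91886010032479 / 81328568944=-1129.81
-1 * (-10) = 10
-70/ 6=-35/ 3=-11.67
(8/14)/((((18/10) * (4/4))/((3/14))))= 10/147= 0.07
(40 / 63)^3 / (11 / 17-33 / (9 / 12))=-1088000 / 184284639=-0.01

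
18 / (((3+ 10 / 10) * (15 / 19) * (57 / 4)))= 2 / 5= 0.40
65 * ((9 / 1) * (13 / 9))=845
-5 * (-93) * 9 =4185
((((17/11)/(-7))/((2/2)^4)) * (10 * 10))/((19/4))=-6800/1463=-4.65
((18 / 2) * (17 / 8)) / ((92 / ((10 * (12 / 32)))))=2295 / 2944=0.78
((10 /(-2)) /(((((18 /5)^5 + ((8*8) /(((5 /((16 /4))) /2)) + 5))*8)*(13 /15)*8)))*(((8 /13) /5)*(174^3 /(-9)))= 1143234375 /125352539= 9.12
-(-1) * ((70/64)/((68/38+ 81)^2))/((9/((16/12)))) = 12635/534455064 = 0.00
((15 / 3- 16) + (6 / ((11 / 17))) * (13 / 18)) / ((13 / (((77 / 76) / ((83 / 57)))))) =-0.23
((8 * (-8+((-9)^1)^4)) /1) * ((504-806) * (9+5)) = -221648672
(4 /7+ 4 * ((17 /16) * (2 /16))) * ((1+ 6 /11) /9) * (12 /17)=247 /1848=0.13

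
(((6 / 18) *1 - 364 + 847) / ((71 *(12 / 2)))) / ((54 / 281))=5.90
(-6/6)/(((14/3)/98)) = -21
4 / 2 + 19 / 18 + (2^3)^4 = 73783 / 18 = 4099.06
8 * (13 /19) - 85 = -1511 /19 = -79.53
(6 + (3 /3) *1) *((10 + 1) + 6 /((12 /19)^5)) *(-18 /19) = -468.89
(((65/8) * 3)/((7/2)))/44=195/1232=0.16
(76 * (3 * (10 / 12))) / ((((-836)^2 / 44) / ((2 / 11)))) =5 / 2299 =0.00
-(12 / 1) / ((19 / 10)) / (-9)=40 / 57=0.70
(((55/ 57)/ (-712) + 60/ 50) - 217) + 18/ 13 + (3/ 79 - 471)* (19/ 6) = -355486009097/ 208398840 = -1705.80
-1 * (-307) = 307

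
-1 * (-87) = 87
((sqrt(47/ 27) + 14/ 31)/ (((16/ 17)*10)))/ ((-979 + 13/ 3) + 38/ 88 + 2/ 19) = -3553*sqrt(141)/ 293174040 -74613/ 1514732540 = -0.00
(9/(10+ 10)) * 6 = 27/10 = 2.70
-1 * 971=-971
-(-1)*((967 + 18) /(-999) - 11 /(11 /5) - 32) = -37948 /999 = -37.99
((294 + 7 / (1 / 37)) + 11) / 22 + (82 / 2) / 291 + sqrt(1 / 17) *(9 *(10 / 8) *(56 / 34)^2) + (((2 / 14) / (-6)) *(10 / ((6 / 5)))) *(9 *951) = -74948593 / 44814 + 8820 *sqrt(17) / 4913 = -1665.04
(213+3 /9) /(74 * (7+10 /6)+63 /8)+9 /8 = 181189 /124648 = 1.45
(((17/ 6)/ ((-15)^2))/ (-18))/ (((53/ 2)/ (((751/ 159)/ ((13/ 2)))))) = -12767/ 665522325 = -0.00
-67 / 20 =-3.35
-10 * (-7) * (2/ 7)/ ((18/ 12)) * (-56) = -2240/ 3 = -746.67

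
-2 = -2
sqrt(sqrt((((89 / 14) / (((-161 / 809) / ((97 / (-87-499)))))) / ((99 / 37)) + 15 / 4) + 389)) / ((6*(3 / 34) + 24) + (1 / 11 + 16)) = 17*sqrt(21)*74129^(3 / 4)*806496847^(1 / 4) / 537489162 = 0.11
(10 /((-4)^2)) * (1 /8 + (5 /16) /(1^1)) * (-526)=-9205 /64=-143.83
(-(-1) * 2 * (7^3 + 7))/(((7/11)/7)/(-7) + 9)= 13475/173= 77.89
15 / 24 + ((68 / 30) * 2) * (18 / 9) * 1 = 1163 / 120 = 9.69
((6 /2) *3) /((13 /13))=9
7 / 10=0.70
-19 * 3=-57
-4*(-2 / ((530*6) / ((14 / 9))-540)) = 28 / 5265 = 0.01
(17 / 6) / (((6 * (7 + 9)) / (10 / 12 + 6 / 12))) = 0.04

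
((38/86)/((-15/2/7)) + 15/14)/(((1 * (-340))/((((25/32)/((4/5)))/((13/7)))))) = -29755/29193216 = -0.00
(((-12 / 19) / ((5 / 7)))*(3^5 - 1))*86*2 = -3496416 / 95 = -36804.38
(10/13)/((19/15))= 150/247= 0.61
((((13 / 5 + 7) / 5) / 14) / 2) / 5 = 12 / 875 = 0.01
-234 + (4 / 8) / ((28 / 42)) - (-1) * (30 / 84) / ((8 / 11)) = -26069 / 112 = -232.76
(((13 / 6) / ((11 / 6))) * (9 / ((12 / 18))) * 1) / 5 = 351 / 110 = 3.19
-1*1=-1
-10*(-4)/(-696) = -5/87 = -0.06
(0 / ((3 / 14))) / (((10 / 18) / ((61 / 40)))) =0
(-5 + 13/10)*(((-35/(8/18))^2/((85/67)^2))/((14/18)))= -847572579/46240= -18329.86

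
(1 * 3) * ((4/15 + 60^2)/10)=1080.08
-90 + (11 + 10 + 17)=-52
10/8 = 5/4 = 1.25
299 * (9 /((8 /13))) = 4372.88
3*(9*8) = 216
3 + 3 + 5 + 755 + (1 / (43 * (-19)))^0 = 767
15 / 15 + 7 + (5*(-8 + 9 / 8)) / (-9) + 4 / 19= 16457 / 1368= 12.03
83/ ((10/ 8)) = 332/ 5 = 66.40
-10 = -10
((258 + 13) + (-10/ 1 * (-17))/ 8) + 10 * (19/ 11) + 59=16215/ 44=368.52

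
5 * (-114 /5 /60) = -19 /10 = -1.90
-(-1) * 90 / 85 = 18 / 17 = 1.06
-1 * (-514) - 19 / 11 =5635 / 11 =512.27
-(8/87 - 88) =7648/87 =87.91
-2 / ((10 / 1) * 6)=-1 / 30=-0.03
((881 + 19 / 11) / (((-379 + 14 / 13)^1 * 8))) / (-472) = 63115 / 102033184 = 0.00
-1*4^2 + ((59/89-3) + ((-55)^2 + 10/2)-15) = 266703/89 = 2996.66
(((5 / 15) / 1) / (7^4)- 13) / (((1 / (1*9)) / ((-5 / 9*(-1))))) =-468190 / 7203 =-65.00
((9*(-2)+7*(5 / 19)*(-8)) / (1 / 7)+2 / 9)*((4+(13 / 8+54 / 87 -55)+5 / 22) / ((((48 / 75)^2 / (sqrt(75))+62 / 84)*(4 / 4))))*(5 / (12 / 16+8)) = 1467694838945312500 / 169942508399631 -54299027641600000*sqrt(3) / 169942508399631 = 8083.01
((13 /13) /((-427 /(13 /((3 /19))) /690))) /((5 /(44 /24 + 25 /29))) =-380627 /5307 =-71.72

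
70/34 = 35/17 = 2.06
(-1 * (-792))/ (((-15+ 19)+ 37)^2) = 792/ 1681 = 0.47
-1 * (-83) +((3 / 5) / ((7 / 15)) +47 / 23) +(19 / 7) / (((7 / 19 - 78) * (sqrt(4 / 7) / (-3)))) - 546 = -74007 / 161 +1083 * sqrt(7) / 20650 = -459.53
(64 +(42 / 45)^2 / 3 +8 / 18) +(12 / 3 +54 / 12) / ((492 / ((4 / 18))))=7166569 / 110700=64.74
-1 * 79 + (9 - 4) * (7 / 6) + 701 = 3767 / 6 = 627.83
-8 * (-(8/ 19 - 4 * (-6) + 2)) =4016/ 19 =211.37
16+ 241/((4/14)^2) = 11873/4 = 2968.25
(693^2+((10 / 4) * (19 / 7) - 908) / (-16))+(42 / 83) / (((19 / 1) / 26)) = 169667140369 / 353248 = 480306.02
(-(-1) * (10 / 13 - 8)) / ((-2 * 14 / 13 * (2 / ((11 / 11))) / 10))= 235 / 14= 16.79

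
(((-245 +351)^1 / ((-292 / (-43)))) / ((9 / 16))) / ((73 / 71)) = 26.99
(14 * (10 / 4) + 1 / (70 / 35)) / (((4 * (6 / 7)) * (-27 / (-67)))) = 33299 / 1296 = 25.69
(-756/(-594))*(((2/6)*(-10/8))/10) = -7/132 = -0.05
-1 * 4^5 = -1024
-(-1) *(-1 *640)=-640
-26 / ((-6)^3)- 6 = -635 / 108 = -5.88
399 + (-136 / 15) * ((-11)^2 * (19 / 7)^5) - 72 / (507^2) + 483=-1157415349276414 / 7200370905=-160743.85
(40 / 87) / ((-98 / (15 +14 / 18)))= -2840 / 38367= -0.07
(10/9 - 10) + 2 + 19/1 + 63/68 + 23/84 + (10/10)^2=30655/2142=14.31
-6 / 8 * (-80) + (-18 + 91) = 133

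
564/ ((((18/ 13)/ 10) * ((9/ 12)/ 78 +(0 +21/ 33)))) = 13979680/ 2217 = 6305.67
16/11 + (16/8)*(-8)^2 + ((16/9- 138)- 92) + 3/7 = -68149/693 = -98.34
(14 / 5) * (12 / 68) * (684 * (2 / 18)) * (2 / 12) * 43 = 22876 / 85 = 269.13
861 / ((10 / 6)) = 2583 / 5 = 516.60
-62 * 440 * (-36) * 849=833785920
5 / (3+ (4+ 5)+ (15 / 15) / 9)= 45 / 109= 0.41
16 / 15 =1.07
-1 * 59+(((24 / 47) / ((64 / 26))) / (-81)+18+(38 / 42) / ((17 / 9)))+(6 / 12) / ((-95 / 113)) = -2359540291 / 57384180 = -41.12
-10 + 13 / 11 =-8.82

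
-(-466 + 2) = 464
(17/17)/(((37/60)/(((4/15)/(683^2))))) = 16/17260093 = 0.00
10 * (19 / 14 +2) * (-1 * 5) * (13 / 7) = -15275 / 49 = -311.73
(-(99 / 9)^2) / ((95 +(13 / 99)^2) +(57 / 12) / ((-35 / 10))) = -16602894 / 12851477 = -1.29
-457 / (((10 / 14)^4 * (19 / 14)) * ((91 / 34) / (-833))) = 62153025508 / 154375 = 402610.69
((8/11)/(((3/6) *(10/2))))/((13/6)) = 96/715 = 0.13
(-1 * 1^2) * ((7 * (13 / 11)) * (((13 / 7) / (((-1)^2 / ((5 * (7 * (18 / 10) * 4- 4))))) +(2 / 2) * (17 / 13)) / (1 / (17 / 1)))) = -668559 / 11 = -60778.09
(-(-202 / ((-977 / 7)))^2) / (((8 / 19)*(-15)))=9497131 / 28635870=0.33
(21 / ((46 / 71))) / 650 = 1491 / 29900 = 0.05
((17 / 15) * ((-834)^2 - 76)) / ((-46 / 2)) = -34270.03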